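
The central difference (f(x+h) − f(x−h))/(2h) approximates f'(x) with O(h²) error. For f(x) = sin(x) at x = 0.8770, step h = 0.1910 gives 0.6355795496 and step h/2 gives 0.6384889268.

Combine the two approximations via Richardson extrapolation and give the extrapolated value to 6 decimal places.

Error is O(h^2); halving h shrinks it by 2^2 = 4.
4*0.6384889268 = 2.5539557072; subtract 0.6355795496 → 1.9183761576
R = 1.9183761576/3 = 0.6394587192

0.639459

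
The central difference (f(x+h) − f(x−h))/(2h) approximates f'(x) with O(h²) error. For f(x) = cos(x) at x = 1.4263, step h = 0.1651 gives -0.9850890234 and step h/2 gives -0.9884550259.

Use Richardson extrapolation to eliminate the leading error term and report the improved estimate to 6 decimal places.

Order 2 gives 2^r = 4 and 2^r − 1 = 3.
2^2*A(h/2) = -3.9538201036; minus A(h) gives -2.9687310802.
Denominator 4 − 1 = 3.
So the Richardson estimate is -0.9895770267.

-0.989577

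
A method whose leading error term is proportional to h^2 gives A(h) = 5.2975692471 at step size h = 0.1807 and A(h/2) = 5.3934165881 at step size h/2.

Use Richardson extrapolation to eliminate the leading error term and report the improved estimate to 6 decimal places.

Error is O(h^2); halving h shrinks it by 2^2 = 4.
2^2*A(h/2) = 21.5736663524; minus A(h) gives 16.2760971053.
Divide by 2^2 − 1 = 3.
Extrapolated: 16.2760971053 / 3 = 5.4253657018

5.425366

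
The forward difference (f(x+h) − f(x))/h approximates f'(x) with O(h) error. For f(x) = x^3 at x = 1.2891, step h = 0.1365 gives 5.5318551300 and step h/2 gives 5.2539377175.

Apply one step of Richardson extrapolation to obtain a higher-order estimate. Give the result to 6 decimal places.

4.976020

Order 1 gives 2^r = 2 and 2^r − 1 = 1.
2^1·A(h/2) = 10.5078754350; minus A(h) gives 4.9760203050.
4.9760203050 ÷ 1 = 4.9760203050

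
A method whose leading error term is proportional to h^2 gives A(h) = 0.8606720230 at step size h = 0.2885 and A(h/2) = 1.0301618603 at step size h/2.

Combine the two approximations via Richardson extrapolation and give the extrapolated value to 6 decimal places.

Method order is 2; weight 2^2 = 4.
4×1.0301618603 = 4.1206474412; subtract 0.8606720230 → 3.2599754182
Denominator 4 − 1 = 3.
Result: 1.0866584727

1.086658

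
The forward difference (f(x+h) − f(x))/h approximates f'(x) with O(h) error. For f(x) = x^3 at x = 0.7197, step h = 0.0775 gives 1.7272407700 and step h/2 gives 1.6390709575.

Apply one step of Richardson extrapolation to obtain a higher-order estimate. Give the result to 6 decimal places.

The method has order 1: 2^1 = 2.
A(h/2) − A(h) = 1.6390709575 − 1.7272407700 = -0.0881698125
Divide by 2^1 − 1 = 1: (-0.0881698125)/1 = -0.0881698125
R = A(h/2) + (A(h/2) − A(h))/1 = 1.6390709575 − 0.0881698125 = 1.5509011450
Correction |R − A(h/2)| = 8.817e-02; gap |A(h/2) − A(h)| = 8.817e-02.

1.550901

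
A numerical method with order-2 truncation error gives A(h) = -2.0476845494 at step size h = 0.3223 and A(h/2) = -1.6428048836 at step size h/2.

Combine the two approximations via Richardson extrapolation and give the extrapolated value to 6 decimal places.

r = 2: numerator weight 4, denominator 3.
2^2 × A(h/2) = -6.5712195344; minus A(h) gives -4.5235349850.
Extrapolated: (-4.5235349850) / 3 = -1.5078449950
Gap between inputs: 4.049e-01; correction applied: +0.1349598886.

-1.507845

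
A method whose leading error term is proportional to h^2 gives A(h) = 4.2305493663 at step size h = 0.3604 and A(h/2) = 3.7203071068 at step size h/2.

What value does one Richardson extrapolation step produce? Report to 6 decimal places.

3.550226

Order 2 gives 2^r = 4 and 2^r − 1 = 3.
4 × 3.7203071068 = 14.8812284272; 14.8812284272 − 4.2305493663 = 10.6506790609
R = 10.6506790609/3 = 3.5502263536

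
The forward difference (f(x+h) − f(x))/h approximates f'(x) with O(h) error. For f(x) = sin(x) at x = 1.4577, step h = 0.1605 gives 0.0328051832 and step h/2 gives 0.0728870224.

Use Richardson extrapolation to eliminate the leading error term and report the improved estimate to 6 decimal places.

0.112969

Method order is 1; weight 2^1 = 2.
Numerator 2·A(h/2) − A(h) = 2·0.0728870224 − 0.0328051832 = 0.1129688616
Extrapolated: 0.1129688616 / 1 = 0.1129688616
Shift from A(h/2): +0.0400818392.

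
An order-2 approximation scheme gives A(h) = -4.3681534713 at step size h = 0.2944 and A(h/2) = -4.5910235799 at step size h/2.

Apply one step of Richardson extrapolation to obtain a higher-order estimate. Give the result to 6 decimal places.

Error is O(h^2); halving h shrinks it by 2^2 = 4.
4 × (-4.5910235799) = -18.3640943196; (-18.3640943196) − (-4.3681534713) = -13.9959408483
Denominator 4 − 1 = 3.
Result: -4.6653136161

-4.665314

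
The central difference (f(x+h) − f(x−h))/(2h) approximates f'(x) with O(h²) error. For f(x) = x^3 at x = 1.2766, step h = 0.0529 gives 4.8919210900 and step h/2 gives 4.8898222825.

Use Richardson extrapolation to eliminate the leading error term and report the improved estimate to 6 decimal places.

4.889123

Method order is 2; weight 2^2 = 4.
Weighted: 19.5592891300 − 4.8919210900 = 14.6673680400
(4 × 4.8898222825 − 4.8919210900)/(4 − 1) = 4.8891226800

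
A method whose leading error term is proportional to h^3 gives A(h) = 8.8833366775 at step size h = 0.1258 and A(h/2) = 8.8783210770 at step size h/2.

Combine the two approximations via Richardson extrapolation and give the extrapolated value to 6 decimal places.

r = 3: numerator weight 8, denominator 7.
A(h/2) − A(h) = 8.8783210770 − 8.8833366775 = -0.0050156005
Divide by 2^3 − 1 = 7: (-0.0050156005)/7 = -0.0007165144
R = 8.8783210770 − 0.0007165144 = 8.8776045626
Shift from A(h/2): −0.0007165144.

8.877605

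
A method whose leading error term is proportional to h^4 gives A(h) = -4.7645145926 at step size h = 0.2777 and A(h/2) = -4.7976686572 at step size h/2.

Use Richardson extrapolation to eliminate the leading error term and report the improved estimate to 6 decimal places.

-4.799879

Method order is 4; weight 2^4 = 16.
Top: 16(-4.7976686572) − (-4.7645145926) = -71.9981839226
Extrapolated: (-71.9981839226) / 15 = -4.7998789282
Correction |R − A(h/2)| = 2.210e-03; gap |A(h/2) − A(h)| = 3.315e-02.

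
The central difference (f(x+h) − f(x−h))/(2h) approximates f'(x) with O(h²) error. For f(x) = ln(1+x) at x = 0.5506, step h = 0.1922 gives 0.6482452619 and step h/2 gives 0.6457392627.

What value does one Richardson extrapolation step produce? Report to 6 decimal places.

0.644904

r = 2: numerator weight 4, denominator 3.
2^2·A(h/2) = 2.5829570508; minus A(h) gives 1.9347117889.
Divide by 2^2 − 1 = 3.
R = 1.9347117889/3 = 0.6449039296
Correction |R − A(h/2)| = 8.353e-04; gap |A(h/2) − A(h)| = 2.506e-03.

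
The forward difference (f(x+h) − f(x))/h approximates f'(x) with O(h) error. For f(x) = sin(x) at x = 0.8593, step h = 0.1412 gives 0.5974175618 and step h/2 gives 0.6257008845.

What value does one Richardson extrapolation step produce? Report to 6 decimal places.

0.653984

Error is O(h^1); halving h shrinks it by 2^1 = 2.
2 × 0.6257008845 − 0.5974175618 = 0.6539842072
Extrapolated: 0.6539842072 / 1 = 0.6539842072
Gap between inputs: 2.828e-02; correction applied: +0.0282833227.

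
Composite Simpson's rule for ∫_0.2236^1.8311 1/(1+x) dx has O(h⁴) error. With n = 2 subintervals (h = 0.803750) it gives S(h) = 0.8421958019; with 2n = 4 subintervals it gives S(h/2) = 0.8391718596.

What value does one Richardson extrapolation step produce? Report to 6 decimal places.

r = 4: numerator weight 16, denominator 15.
Top: 16(0.8391718596) − (0.8421958019) = 12.5845539517
Divide by 2^4 − 1 = 15.
12.5845539517 ÷ 15 = 0.8389702634
Gap between inputs: 3.024e-03; correction applied: −0.0002015962.

0.838970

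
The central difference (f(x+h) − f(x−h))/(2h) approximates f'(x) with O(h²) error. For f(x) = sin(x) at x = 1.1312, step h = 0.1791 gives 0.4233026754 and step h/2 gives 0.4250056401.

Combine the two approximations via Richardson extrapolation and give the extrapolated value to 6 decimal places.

With r = 2 the leading error scales as h^2, so the weight is 2^2 = 4.
2^2*A(h/2) = 1.7000225604; minus A(h) gives 1.2767198850.
(4*0.4250056401 − 0.4233026754)/(4 − 1) = 0.4255732950
Correction |R − A(h/2)| = 5.677e-04; gap |A(h/2) − A(h)| = 1.703e-03.

0.425573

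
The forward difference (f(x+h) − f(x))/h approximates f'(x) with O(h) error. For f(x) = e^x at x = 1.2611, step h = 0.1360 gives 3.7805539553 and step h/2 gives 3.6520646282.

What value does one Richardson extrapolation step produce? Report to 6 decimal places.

3.523575

The method has order 1: 2^1 = 2.
Top: 2(3.6520646282) − (3.7805539553) = 3.5235753011
Divide by 2^1 − 1 = 1.
Result: 3.5235753011
Correction |R − A(h/2)| = 1.285e-01; gap |A(h/2) − A(h)| = 1.285e-01.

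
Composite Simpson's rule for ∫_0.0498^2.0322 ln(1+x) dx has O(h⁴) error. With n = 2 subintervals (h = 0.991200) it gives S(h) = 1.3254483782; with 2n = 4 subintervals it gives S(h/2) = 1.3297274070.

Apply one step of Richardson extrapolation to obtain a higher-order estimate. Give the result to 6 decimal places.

The method has order 4: 2^4 = 16.
A(h/2) − A(h) = 1.3297274070 − 1.3254483782 = 0.0042790288
Divide by 2^4 − 1 = 15: 0.0042790288/15 = 0.0002852686
R = 1.3297274070 + 0.0002852686 = 1.3300126756

1.330013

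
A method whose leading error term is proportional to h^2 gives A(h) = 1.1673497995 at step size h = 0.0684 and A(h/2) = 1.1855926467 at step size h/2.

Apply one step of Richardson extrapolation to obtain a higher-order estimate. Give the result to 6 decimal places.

1.191674

Method order is 2; weight 2^2 = 4.
Weighted: 4.7423705868 − 1.1673497995 = 3.5750207873
(4*1.1855926467 − 1.1673497995)/(4 − 1) = 1.1916735958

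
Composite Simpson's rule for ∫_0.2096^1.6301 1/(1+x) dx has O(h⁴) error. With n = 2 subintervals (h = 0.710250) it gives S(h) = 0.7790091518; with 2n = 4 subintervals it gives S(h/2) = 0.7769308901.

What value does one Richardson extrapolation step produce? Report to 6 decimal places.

The method has order 4: 2^4 = 16.
Difference of the inputs: 0.7769308901 − 0.7790091518 = -0.0020782617
Divide by 2^4 − 1 = 15: (-0.0020782617)/15 = -0.0001385508
R = 0.7769308901 − 0.0001385508 = 0.7767923393
Shift from A(h/2): −0.0001385508.

0.776792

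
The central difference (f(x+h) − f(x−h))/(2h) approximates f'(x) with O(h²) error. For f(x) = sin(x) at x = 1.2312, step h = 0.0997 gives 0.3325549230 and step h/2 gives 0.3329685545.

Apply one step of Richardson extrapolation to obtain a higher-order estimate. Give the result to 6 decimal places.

0.333106

Error is O(h^2); halving h shrinks it by 2^2 = 4.
Weighted: 1.3318742180 − 0.3325549230 = 0.9993192950
Denominator 4 − 1 = 3.
Result: 0.3331064317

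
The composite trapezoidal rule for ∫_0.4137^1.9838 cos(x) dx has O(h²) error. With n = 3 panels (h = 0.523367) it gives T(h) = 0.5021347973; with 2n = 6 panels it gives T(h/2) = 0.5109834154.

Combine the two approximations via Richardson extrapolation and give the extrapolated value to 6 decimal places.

0.513933

With r = 2 the leading error scales as h^2, so the weight is 2^2 = 4.
Top: 4(0.5109834154) − (0.5021347973) = 1.5417988643
Divide by 2^2 − 1 = 3.
Extrapolated: 1.5417988643 / 3 = 0.5139329548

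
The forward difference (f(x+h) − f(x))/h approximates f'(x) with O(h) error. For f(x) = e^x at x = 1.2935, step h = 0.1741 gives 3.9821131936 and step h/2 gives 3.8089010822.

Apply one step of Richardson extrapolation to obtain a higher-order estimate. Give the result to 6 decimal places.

Method order is 1; weight 2^1 = 2.
2 × 3.8089010822 = 7.6178021644; 7.6178021644 − 3.9821131936 = 3.6356889708
Extrapolated: 3.6356889708 / 1 = 3.6356889708

3.635689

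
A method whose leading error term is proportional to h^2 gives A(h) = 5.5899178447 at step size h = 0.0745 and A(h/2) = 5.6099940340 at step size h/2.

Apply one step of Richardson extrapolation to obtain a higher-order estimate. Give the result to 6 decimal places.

5.616686

r = 2: numerator weight 4, denominator 3.
4×5.6099940340 = 22.4399761360; 22.4399761360 − 5.5899178447 = 16.8500582913
16.8500582913 ÷ 3 = 5.6166860971
Correction |R − A(h/2)| = 6.692e-03; gap |A(h/2) − A(h)| = 2.008e-02.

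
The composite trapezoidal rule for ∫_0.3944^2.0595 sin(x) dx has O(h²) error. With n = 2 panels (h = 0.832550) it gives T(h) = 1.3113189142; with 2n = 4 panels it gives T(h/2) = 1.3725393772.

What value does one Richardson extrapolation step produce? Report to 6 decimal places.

Error is O(h^2); halving h shrinks it by 2^2 = 4.
2^2×A(h/2) = 5.4901575088; minus A(h) gives 4.1788385946.
Denominator 4 − 1 = 3.
R = 4.1788385946/3 = 1.3929461982
Shift from A(h/2): +0.0204068210.

1.392946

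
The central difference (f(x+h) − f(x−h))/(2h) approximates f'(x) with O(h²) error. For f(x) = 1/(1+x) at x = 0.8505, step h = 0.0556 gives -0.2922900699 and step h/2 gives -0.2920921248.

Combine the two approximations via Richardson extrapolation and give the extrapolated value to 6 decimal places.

Method order is 2; weight 2^2 = 4.
4 × (-0.2920921248) − (-0.2922900699) = -0.8760784293
Divide by 2^2 − 1 = 3.
So the Richardson estimate is -0.2920261431.

-0.292026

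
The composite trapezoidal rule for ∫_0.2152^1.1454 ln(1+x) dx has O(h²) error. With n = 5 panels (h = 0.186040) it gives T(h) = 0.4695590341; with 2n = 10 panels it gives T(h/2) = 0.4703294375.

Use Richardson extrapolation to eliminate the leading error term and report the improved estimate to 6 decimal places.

Order 2 gives 2^r = 4 and 2^r − 1 = 3.
4×0.4703294375 − 0.4695590341 = 1.4117587159
Divide by 2^2 − 1 = 3.
1.4117587159 ÷ 3 = 0.4705862386

0.470586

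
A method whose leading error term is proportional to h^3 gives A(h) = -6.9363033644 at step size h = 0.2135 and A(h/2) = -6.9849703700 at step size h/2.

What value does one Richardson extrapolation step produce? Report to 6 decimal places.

-6.991923

With r = 3 the leading error scales as h^3, so the weight is 2^3 = 8.
8·(-6.9849703700) = -55.8797629600; (-55.8797629600) − (-6.9363033644) = -48.9434595956
Denominator 8 − 1 = 7.
Extrapolated: (-48.9434595956) / 7 = -6.9919227994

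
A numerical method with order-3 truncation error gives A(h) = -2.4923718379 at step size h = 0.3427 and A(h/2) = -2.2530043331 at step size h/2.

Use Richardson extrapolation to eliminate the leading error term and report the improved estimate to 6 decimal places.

-2.218809

With r = 3 the leading error scales as h^3, so the weight is 2^3 = 8.
8×(-2.2530043331) = -18.0240346648; subtract (-2.4923718379) → -15.5316628269
Extrapolated: (-15.5316628269) / 7 = -2.2188089753
Shift from A(h/2): +0.0341953578.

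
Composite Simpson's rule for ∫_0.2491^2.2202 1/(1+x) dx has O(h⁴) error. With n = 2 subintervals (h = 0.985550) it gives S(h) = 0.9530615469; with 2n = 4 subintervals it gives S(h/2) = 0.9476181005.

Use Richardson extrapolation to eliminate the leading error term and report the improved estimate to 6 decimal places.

r = 4, so 2^r = 16.
16×0.9476181005 = 15.1618896080; 15.1618896080 − 0.9530615469 = 14.2088280611
Divide by 2^4 − 1 = 15.
R = 14.2088280611/15 = 0.9472552041
Gap between inputs: 5.443e-03; correction applied: −0.0003628964.

0.947255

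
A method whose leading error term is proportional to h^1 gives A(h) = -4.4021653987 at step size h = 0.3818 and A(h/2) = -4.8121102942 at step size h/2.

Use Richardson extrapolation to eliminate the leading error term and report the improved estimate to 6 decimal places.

-5.222055

r = 1, so 2^r = 2.
Numerator 2 × A(h/2) − A(h) = 2 × (-4.8121102942) − (-4.4021653987) = -5.2220551897
Divide by 2^1 − 1 = 1.
(-5.2220551897) ÷ 1 = -5.2220551897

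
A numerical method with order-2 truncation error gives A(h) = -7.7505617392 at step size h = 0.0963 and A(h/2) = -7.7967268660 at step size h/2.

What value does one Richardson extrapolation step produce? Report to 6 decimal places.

-7.812115

With r = 2 the leading error scales as h^2, so the weight is 2^2 = 4.
Numerator 4·A(h/2) − A(h) = 4·(-7.7967268660) − (-7.7505617392) = -23.4363457248
Divide by 2^2 − 1 = 3.
(-23.4363457248) ÷ 3 = -7.8121152416
Gap between inputs: 4.617e-02; correction applied: −0.0153883756.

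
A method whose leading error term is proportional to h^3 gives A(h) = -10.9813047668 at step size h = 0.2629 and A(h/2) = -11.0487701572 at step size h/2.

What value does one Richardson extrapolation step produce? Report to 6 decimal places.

-11.058408

Error is O(h^3); halving h shrinks it by 2^3 = 8.
Top: 8(-11.0487701572) − (-10.9813047668) = -77.4088564908
R = (-77.4088564908)/7 = -11.0584080701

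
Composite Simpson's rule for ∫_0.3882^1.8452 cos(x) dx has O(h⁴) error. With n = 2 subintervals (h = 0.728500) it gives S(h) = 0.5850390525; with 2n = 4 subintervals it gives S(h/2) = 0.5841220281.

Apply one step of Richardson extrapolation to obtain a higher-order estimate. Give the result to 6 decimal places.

0.584061

Error is O(h^4); halving h shrinks it by 2^4 = 16.
Weighted: 9.3459524496 − 0.5850390525 = 8.7609133971
(16×0.5841220281 − 0.5850390525)/(16 − 1) = 0.5840608931
Gap between inputs: 9.170e-04; correction applied: −0.0000611350.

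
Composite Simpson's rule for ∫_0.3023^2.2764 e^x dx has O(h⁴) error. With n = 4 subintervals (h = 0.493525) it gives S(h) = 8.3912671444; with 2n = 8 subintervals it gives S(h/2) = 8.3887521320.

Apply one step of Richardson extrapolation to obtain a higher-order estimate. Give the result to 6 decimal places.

Method order is 4; weight 2^4 = 16.
Weighted: 134.2200341120 − 8.3912671444 = 125.8287669676
Denominator 16 − 1 = 15.
125.8287669676 ÷ 15 = 8.3885844645

8.388584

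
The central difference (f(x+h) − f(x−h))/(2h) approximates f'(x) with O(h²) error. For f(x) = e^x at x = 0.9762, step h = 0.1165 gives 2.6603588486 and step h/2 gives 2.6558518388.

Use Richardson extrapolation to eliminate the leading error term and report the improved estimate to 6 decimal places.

Error is O(h^2); halving h shrinks it by 2^2 = 4.
Numerator 4×A(h/2) − A(h) = 4×2.6558518388 − 2.6603588486 = 7.9630485066
Divide by 2^2 − 1 = 3.
Result: 2.6543495022
Shift from A(h/2): −0.0015023366.

2.654350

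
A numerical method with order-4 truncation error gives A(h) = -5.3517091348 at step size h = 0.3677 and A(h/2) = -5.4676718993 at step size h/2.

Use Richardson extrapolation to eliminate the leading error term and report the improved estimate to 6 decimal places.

Order 4 gives 2^r = 16 and 2^r − 1 = 15.
Numerator 16×A(h/2) − A(h) = 16×(-5.4676718993) − (-5.3517091348) = -82.1310412540
(-82.1310412540) ÷ 15 = -5.4754027503

-5.475403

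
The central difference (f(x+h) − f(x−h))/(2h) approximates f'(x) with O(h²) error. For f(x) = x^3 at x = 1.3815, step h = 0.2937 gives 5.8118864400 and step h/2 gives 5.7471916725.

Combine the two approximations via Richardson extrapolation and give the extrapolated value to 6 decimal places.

Leading term ∝ h^2; use weight 4 = 2^2.
A(h/2) − A(h) = 5.7471916725 − 5.8118864400 = -0.0646947675
Divide by 2^2 − 1 = 3: (-0.0646947675)/3 = -0.0215649225
R = A(h/2) + (A(h/2) − A(h))/3 = 5.7471916725 − 0.0215649225 = 5.7256267500

5.725627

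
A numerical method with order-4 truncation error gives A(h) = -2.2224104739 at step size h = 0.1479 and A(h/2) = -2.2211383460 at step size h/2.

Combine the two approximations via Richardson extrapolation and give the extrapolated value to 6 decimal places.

-2.221054

With r = 4 the leading error scales as h^4, so the weight is 2^4 = 16.
Numerator 16 × A(h/2) − A(h) = 16 × (-2.2211383460) − (-2.2224104739) = -33.3158030621
(-33.3158030621) ÷ 15 = -2.2210535375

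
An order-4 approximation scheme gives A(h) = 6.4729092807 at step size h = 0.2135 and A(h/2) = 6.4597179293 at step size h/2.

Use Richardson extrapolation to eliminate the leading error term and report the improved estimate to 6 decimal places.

6.458839

The method has order 4: 2^4 = 16.
16 × 6.4597179293 = 103.3554868688; 103.3554868688 − 6.4729092807 = 96.8825775881
Divide by 2^4 − 1 = 15.
Extrapolated: 96.8825775881 / 15 = 6.4588385059
Gap between inputs: 1.319e-02; correction applied: −0.0008794234.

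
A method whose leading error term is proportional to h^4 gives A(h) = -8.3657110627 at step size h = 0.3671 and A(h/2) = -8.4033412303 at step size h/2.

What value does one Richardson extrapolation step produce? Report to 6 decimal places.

Method order is 4; weight 2^4 = 16.
16 × (-8.4033412303) − (-8.3657110627) = -126.0877486221
(-126.0877486221) ÷ 15 = -8.4058499081

-8.405850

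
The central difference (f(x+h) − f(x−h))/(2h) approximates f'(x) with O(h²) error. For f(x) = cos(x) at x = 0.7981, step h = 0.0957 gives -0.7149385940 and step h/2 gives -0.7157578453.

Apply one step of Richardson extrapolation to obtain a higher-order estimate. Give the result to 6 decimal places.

-0.716031

With r = 2 the leading error scales as h^2, so the weight is 2^2 = 4.
4 × (-0.7157578453) = -2.8630313812; subtract (-0.7149385940) → -2.1480927872
Denominator 4 − 1 = 3.
(4 × (-0.7157578453) − (-0.7149385940))/(4 − 1) = -0.7160309291
Gap between inputs: 8.193e-04; correction applied: −0.0002730838.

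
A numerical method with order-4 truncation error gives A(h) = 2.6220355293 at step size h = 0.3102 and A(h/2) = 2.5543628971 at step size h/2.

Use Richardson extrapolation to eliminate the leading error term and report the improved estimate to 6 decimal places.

2.549851

Leading term ∝ h^4; use weight 16 = 2^4.
16 × 2.5543628971 = 40.8698063536; subtract 2.6220355293 → 38.2477708243
Divide by 2^4 − 1 = 15.
R = 38.2477708243/15 = 2.5498513883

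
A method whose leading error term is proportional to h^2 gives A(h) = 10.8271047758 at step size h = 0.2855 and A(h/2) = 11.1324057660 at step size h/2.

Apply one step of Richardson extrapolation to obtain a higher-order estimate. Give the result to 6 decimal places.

11.234173

Leading term ∝ h^2; use weight 4 = 2^2.
A(h/2) − A(h) = 11.1324057660 − 10.8271047758 = 0.3053009902
Correction (A(h/2) − A(h))/(4 − 1) = 0.3053009902/3 = 0.1017669967
R = A(h/2) + (A(h/2) − A(h))/3 = 11.1324057660 + 0.1017669967 = 11.2341727627
Gap between inputs: 3.053e-01; correction applied: +0.1017669967.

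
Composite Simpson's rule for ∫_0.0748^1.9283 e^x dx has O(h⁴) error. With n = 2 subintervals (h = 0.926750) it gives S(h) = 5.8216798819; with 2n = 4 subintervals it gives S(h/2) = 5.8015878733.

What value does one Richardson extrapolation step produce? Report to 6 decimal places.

Order 4 gives 2^r = 16 and 2^r − 1 = 15.
Numerator 16·A(h/2) − A(h) = 16·5.8015878733 − 5.8216798819 = 87.0037260909
87.0037260909 ÷ 15 = 5.8002484061
Shift from A(h/2): −0.0013394672.

5.800248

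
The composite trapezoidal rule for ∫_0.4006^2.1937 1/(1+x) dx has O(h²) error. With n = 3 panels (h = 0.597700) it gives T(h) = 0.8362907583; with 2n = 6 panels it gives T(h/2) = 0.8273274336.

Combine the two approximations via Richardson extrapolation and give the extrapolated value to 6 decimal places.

Error is O(h^2); halving h shrinks it by 2^2 = 4.
Weighted: 3.3093097344 − 0.8362907583 = 2.4730189761
R = 2.4730189761/3 = 0.8243396587
Shift from A(h/2): −0.0029877749.

0.824340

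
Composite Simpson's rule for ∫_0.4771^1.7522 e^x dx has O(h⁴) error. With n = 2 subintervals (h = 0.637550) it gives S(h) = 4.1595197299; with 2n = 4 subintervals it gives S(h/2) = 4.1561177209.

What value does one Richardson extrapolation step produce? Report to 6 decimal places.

4.155891

Error is O(h^4); halving h shrinks it by 2^4 = 16.
A(h/2) − A(h) = 4.1561177209 − 4.1595197299 = -0.0034020090
Divide by 2^4 − 1 = 15: (-0.0034020090)/15 = -0.0002268006
R = 4.1561177209 − 0.0002268006 = 4.1558909203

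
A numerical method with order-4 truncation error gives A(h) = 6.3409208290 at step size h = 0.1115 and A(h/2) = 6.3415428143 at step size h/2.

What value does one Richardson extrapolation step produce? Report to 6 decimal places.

6.341584

Method order is 4; weight 2^4 = 16.
16*6.3415428143 − 6.3409208290 = 95.1237641998
R = 95.1237641998/15 = 6.3415842800
Shift from A(h/2): +0.0000414657.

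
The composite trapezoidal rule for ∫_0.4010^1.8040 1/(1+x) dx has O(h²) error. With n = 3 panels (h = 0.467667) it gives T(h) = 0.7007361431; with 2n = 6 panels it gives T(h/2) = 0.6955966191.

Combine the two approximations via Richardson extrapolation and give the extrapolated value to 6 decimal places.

Order 2 gives 2^r = 4 and 2^r − 1 = 3.
2^2×A(h/2) = 2.7823864764; minus A(h) gives 2.0816503333.
Divide by 2^2 − 1 = 3.
2.0816503333 ÷ 3 = 0.6938834444

0.693883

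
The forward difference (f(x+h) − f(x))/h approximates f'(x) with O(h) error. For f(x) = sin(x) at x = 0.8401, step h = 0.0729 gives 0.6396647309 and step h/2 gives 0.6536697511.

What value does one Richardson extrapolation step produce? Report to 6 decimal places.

0.667675

Leading term ∝ h^1; use weight 2 = 2^1.
2 × 0.6536697511 = 1.3073395022; 1.3073395022 − 0.6396647309 = 0.6676747713
(2 × 0.6536697511 − 0.6396647309)/(2 − 1) = 0.6676747713
Shift from A(h/2): +0.0140050202.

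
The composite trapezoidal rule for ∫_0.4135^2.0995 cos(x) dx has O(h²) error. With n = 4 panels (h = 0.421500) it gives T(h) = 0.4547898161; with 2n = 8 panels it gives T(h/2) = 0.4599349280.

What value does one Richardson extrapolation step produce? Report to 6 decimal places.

Leading term ∝ h^2; use weight 4 = 2^2.
Weighted: 1.8397397120 − 0.4547898161 = 1.3849498959
Divide by 2^2 − 1 = 3.
So the Richardson estimate is 0.4616499653.
Correction |R − A(h/2)| = 1.715e-03; gap |A(h/2) − A(h)| = 5.145e-03.

0.461650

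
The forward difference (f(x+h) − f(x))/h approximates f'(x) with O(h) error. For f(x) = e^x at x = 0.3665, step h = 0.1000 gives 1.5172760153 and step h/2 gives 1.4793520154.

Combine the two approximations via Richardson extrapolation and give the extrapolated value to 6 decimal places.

Method order is 1; weight 2^1 = 2.
Weighted: 2.9587040308 − 1.5172760153 = 1.4414280155
Denominator 2 − 1 = 1.
Extrapolated: 1.4414280155 / 1 = 1.4414280155
Shift from A(h/2): −0.0379239999.

1.441428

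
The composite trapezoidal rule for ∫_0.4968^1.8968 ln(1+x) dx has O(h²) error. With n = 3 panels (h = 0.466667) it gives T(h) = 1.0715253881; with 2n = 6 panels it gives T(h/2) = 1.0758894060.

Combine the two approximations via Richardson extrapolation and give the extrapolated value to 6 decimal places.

1.077344

Error is O(h^2); halving h shrinks it by 2^2 = 4.
Top: 4(1.0758894060) − (1.0715253881) = 3.2320322359
R = 3.2320322359/3 = 1.0773440786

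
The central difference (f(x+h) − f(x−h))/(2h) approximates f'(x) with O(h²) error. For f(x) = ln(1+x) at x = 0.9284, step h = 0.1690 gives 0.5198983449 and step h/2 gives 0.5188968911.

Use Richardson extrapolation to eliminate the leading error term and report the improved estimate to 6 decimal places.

Error is O(h^2); halving h shrinks it by 2^2 = 4.
Numerator 4 × A(h/2) − A(h) = 4 × 0.5188968911 − 0.5198983449 = 1.5556892195
Denominator 4 − 1 = 3.
1.5556892195 ÷ 3 = 0.5185630732
Shift from A(h/2): −0.0003338179.

0.518563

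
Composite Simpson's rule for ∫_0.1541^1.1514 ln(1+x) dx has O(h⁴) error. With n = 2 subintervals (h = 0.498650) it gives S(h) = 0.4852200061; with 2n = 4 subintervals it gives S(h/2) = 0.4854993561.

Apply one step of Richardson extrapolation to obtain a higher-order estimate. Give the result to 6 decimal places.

Method order is 4; weight 2^4 = 16.
Numerator 16*A(h/2) − A(h) = 16*0.4854993561 − 0.4852200061 = 7.2827696915
7.2827696915 ÷ 15 = 0.4855179794

0.485518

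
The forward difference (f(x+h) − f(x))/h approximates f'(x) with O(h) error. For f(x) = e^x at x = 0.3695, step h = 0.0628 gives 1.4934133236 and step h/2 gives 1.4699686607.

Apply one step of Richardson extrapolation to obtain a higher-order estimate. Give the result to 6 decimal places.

1.446524

Error is O(h^1); halving h shrinks it by 2^1 = 2.
2^1·A(h/2) = 2.9399373214; minus A(h) gives 1.4465239978.
R = 1.4465239978/1 = 1.4465239978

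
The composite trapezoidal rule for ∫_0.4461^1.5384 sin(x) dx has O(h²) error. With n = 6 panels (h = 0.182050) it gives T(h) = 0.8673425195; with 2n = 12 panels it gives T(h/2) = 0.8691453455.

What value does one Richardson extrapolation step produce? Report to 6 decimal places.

0.869746

Order 2 gives 2^r = 4 and 2^r − 1 = 3.
Top: 4(0.8691453455) − (0.8673425195) = 2.6092388625
Divide by 2^2 − 1 = 3.
(4·0.8691453455 − 0.8673425195)/(4 − 1) = 0.8697462875
Shift from A(h/2): +0.0006009420.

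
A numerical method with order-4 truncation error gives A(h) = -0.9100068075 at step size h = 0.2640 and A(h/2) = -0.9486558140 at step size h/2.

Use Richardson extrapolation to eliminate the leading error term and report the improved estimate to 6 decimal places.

-0.951232

r = 4, so 2^r = 16.
16 × (-0.9486558140) = -15.1784930240; subtract (-0.9100068075) → -14.2684862165
Denominator 16 − 1 = 15.
(-14.2684862165) ÷ 15 = -0.9512324144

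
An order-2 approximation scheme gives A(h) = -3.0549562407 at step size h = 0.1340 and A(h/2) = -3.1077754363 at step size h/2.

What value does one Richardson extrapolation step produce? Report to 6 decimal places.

The method has order 2: 2^2 = 4.
4 × (-3.1077754363) − (-3.0549562407) = -9.3761455045
Denominator 4 − 1 = 3.
(-9.3761455045) ÷ 3 = -3.1253818348

-3.125382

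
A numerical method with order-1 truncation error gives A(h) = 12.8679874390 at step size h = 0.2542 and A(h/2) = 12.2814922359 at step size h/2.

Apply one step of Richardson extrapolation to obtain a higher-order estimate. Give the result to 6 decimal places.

Method order is 1; weight 2^1 = 2.
A(h/2) − A(h) = 12.2814922359 − 12.8679874390 = -0.5864952031
Divide by 2^1 − 1 = 1: (-0.5864952031)/1 = -0.5864952031
R = A(h/2) + (A(h/2) − A(h))/1 = 12.2814922359 − 0.5864952031 = 11.6949970328

11.694997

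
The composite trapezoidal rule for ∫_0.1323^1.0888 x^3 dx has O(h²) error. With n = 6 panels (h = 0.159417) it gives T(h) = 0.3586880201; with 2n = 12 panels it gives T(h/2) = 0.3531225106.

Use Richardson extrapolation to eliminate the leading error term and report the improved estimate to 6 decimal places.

Order 2 gives 2^r = 4 and 2^r − 1 = 3.
Top: 4(0.3531225106) − (0.3586880201) = 1.0538020223
Extrapolated: 1.0538020223 / 3 = 0.3512673408
Gap between inputs: 5.566e-03; correction applied: −0.0018551698.

0.351267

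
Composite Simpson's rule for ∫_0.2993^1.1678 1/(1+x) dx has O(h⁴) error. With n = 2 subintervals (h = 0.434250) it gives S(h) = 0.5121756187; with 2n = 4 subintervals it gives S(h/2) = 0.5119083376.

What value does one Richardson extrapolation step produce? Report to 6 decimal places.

0.511891

Method order is 4; weight 2^4 = 16.
Top: 16(0.5119083376) − (0.5121756187) = 7.6783577829
7.6783577829 ÷ 15 = 0.5118905189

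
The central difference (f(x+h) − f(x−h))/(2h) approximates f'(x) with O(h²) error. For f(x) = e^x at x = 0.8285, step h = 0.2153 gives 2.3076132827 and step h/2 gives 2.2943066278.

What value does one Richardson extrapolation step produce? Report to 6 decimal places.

Leading term ∝ h^2; use weight 4 = 2^2.
4·2.2943066278 = 9.1772265112; 9.1772265112 − 2.3076132827 = 6.8696132285
(4·2.2943066278 − 2.3076132827)/(4 − 1) = 2.2898710762
Shift from A(h/2): −0.0044355516.

2.289871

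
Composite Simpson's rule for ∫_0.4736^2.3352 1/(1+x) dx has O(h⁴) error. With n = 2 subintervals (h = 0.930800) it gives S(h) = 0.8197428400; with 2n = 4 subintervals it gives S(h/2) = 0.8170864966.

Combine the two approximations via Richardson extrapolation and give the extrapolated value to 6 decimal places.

0.816909

With r = 4 the leading error scales as h^4, so the weight is 2^4 = 16.
Top: 16(0.8170864966) − (0.8197428400) = 12.2536411056
Denominator 16 − 1 = 15.
R = 12.2536411056/15 = 0.8169094070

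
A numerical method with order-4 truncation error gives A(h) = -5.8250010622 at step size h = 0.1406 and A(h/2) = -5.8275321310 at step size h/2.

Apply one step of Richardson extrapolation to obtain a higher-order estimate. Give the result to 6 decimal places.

-5.827701

r = 4: numerator weight 16, denominator 15.
2^4×A(h/2) = -93.2405140960; minus A(h) gives -87.4155130338.
(-87.4155130338) ÷ 15 = -5.8277008689
Gap between inputs: 2.531e-03; correction applied: −0.0001687379.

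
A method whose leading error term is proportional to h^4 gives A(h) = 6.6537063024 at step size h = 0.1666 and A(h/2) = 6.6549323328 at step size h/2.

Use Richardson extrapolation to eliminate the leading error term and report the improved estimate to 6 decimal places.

6.655014

r = 4: numerator weight 16, denominator 15.
Numerator 16*A(h/2) − A(h) = 16*6.6549323328 − 6.6537063024 = 99.8252110224
Extrapolated: 99.8252110224 / 15 = 6.6550140682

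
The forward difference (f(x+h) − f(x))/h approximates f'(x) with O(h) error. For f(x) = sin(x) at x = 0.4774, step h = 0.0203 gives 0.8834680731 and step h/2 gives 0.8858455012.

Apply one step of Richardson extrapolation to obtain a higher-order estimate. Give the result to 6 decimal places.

r = 1: numerator weight 2, denominator 1.
2×0.8858455012 = 1.7716910024; 1.7716910024 − 0.8834680731 = 0.8882229293
(2×0.8858455012 − 0.8834680731)/(2 − 1) = 0.8882229293

0.888223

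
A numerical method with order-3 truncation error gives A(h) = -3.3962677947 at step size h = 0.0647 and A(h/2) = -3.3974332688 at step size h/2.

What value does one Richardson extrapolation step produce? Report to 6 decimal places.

-3.397600

r = 3: numerator weight 8, denominator 7.
8×(-3.3974332688) = -27.1794661504; (-27.1794661504) − (-3.3962677947) = -23.7831983557
R = (-23.7831983557)/7 = -3.3975997651
Correction |R − A(h/2)| = 1.665e-04; gap |A(h/2) − A(h)| = 1.165e-03.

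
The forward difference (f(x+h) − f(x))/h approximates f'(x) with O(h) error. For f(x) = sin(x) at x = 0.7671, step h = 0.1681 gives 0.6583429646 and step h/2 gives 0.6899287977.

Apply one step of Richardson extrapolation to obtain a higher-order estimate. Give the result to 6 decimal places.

Error is O(h^1); halving h shrinks it by 2^1 = 2.
2·0.6899287977 = 1.3798575954; 1.3798575954 − 0.6583429646 = 0.7215146308
0.7215146308 ÷ 1 = 0.7215146308
Shift from A(h/2): +0.0315858331.

0.721515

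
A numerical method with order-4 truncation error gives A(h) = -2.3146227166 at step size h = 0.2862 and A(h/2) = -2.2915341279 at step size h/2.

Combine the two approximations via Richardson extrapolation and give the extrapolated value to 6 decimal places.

r = 4, so 2^r = 16.
2^4×A(h/2) = -36.6645460464; minus A(h) gives -34.3499233298.
Divide by 2^4 − 1 = 15.
R = (-34.3499233298)/15 = -2.2899948887
Correction |R − A(h/2)| = 1.539e-03; gap |A(h/2) − A(h)| = 2.309e-02.

-2.289995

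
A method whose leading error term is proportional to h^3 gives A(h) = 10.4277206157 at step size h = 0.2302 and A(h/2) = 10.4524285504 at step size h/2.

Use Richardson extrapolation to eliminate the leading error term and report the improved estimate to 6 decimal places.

10.455958

r = 3: numerator weight 8, denominator 7.
Numerator 8 × A(h/2) − A(h) = 8 × 10.4524285504 − 10.4277206157 = 73.1917077875
Divide by 2^3 − 1 = 7.
73.1917077875 ÷ 7 = 10.4559582554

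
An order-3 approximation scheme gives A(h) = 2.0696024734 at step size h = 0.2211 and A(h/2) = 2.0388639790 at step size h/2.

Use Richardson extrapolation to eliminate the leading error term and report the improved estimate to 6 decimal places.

Leading term ∝ h^3; use weight 8 = 2^3.
Difference of the inputs: 2.0388639790 − 2.0696024734 = -0.0307384944
Divide by 2^3 − 1 = 7: (-0.0307384944)/7 = -0.0043912135
R = A(h/2) + (A(h/2) − A(h))/7 = 2.0388639790 − 0.0043912135 = 2.0344727655
Correction |R − A(h/2)| = 4.391e-03; gap |A(h/2) − A(h)| = 3.074e-02.

2.034473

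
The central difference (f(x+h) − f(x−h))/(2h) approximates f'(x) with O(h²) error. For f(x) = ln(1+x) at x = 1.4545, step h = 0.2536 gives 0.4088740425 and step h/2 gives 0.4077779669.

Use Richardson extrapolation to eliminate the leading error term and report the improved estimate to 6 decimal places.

Method order is 2; weight 2^2 = 4.
Numerator 4 × A(h/2) − A(h) = 4 × 0.4077779669 − 0.4088740425 = 1.2222378251
Divide by 2^2 − 1 = 3.
So the Richardson estimate is 0.4074126084.

0.407413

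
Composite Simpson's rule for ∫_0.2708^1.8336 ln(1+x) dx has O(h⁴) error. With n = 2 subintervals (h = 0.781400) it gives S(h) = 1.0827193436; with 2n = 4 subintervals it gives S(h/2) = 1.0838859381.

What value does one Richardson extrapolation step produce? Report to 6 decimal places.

Leading term ∝ h^4; use weight 16 = 2^4.
Weighted: 17.3421750096 − 1.0827193436 = 16.2594556660
Divide by 2^4 − 1 = 15.
(16 × 1.0838859381 − 1.0827193436)/(16 − 1) = 1.0839637111
Correction |R − A(h/2)| = 7.777e-05; gap |A(h/2) − A(h)| = 1.167e-03.

1.083964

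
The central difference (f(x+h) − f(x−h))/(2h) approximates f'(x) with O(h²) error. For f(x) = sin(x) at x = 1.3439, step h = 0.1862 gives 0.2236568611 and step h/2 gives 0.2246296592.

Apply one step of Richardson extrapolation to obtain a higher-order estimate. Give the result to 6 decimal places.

0.224954

Order 2 gives 2^r = 4 and 2^r − 1 = 3.
Top: 4(0.2246296592) − (0.2236568611) = 0.6748617757
R = 0.6748617757/3 = 0.2249539252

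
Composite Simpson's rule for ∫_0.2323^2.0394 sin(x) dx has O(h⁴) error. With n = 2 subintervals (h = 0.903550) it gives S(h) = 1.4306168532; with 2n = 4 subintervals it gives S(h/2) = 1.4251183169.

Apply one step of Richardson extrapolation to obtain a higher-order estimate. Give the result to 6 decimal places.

1.424752

Leading term ∝ h^4; use weight 16 = 2^4.
Weighted: 22.8018930704 − 1.4306168532 = 21.3712762172
Divide by 2^4 − 1 = 15.
21.3712762172 ÷ 15 = 1.4247517478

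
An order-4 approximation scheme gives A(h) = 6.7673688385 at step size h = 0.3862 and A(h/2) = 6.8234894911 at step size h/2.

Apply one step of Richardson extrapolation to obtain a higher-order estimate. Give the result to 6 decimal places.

Error is O(h^4); halving h shrinks it by 2^4 = 16.
16*6.8234894911 − 6.7673688385 = 102.4084630191
Denominator 16 − 1 = 15.
R = 102.4084630191/15 = 6.8272308679

6.827231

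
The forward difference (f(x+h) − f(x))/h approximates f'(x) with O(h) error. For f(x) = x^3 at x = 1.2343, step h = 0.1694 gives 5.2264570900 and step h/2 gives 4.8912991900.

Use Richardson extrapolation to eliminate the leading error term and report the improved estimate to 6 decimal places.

4.556141

Leading term ∝ h^1; use weight 2 = 2^1.
2×4.8912991900 − 5.2264570900 = 4.5561412900
Divide by 2^1 − 1 = 1.
Extrapolated: 4.5561412900 / 1 = 4.5561412900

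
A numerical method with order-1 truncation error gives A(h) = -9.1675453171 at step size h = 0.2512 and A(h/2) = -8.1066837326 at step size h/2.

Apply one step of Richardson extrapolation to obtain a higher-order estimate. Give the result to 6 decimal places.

-7.045822

Error is O(h^1); halving h shrinks it by 2^1 = 2.
Weighted: (-16.2133674652) − (-9.1675453171) = -7.0458221481
(2·(-8.1066837326) − (-9.1675453171))/(2 − 1) = -7.0458221481
Correction |R − A(h/2)| = 1.061e+00; gap |A(h/2) − A(h)| = 1.061e+00.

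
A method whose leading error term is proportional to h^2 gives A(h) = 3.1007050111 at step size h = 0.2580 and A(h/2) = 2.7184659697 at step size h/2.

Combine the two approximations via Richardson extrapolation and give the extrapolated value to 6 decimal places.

r = 2: numerator weight 4, denominator 3.
4·2.7184659697 − 3.1007050111 = 7.7731588677
Extrapolated: 7.7731588677 / 3 = 2.5910529559

2.591053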